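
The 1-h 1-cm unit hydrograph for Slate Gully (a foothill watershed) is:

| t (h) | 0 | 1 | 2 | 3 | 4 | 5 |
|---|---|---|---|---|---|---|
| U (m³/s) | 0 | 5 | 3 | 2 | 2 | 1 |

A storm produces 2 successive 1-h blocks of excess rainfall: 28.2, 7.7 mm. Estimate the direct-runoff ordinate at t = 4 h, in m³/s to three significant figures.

Q ≈ 7.18 m³/s

By discrete convolution, Q_j = Σ (P_i / 10 mm) · U_{j−i}.
At t = 4 h (j=4): Q = (28.2/10)·2 + (7.7/10)·2 = 7.18 m³/s.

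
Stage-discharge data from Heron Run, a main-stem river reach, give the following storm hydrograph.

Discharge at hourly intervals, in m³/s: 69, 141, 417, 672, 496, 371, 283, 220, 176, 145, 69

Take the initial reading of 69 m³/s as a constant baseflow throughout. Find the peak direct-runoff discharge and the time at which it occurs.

Subtracting baseflow gives direct-runoff ordinates: 0.0, 72.0, 348.0, 603.0, 427.0, 302.0, 214.0, 151.0, 107.0, 76.0, 0.0 m³/s.
The maximum is 603.0 m³/s, occurring at the reading for t = 3 h.

Q_p = 603.0 m³/s at t = 3 h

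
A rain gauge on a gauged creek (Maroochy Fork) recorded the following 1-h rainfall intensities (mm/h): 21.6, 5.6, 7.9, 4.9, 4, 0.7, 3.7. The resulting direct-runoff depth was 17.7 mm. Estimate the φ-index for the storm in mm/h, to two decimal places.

φ ≈ 5.90 mm/h

Only the 2 blocks with intensity above φ contribute runoff: 21.6, 7.9 mm/h.
Σ(I−φ)·Δt = d  ⇒  (21.6+7.9 − 2φ)·1 = 17.7
φ = (29.50 − 17.7/1) / 2 = 5.90 mm/h.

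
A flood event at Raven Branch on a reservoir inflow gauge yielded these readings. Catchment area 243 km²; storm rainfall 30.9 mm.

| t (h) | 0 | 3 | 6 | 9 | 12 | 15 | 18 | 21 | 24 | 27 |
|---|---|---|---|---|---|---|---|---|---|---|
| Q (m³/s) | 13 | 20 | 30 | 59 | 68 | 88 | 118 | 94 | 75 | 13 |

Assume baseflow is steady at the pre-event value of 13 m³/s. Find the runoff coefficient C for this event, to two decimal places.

ΣQ_DR = 448.0 m³/s; V = ΣQ_DR·Δt = 4.838 × 10^6 m³.
Runoff depth d = V / A = 19.91 mm.
C = d / P = 19.91 / 30.9 = 0.64.

C ≈ 0.64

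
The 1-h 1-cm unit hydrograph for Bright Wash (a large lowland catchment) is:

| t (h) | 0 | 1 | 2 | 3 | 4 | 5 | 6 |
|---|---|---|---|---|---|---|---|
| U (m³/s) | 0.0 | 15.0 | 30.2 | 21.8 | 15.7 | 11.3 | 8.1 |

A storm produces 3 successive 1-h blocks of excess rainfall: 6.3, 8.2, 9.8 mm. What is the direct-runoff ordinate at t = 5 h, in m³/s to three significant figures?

By discrete convolution, Q_j = Σ (P_i / 10 mm) · U_{j−i}.
At t = 5 h (j=5): Q = (6.3/10)·11.3 + (8.2/10)·15.7 + (9.8/10)·21.8 = 41.4 m³/s.

Q ≈ 41.4 m³/s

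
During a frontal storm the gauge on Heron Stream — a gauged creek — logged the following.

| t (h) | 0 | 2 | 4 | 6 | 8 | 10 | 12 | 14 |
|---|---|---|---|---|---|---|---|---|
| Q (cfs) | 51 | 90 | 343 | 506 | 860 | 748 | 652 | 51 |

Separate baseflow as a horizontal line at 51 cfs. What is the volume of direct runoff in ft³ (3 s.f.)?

Direct-runoff ordinates (Q − Q_b): 0.0, 39.0, 292.0, 455.0, 809.0, 697.0, 601.0, 0.0 cfs.
ΣQ_DR = 2893 cfs.
With Δt = 2 h = 7200 s, V = ΣQ_DR · Δt = 2893 × 7200 = 2.08 × 10^7 ft³.

V ≈ 2.08 × 10^7 ft³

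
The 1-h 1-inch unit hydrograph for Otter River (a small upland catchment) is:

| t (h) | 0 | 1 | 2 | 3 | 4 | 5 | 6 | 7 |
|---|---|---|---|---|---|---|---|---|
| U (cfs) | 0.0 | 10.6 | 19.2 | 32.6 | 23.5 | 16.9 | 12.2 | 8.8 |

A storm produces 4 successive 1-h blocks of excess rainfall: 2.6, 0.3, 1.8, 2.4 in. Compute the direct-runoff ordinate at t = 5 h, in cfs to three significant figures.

By discrete convolution, Q_j = Σ (P_i / 1 in) · U_{j−i}.
At t = 5 h (j=5): Q = (2.6/1)·16.9 + (0.3/1)·23.5 + (1.8/1)·32.6 + (2.4/1)·19.2 = 156 cfs.

Q ≈ 156 cfs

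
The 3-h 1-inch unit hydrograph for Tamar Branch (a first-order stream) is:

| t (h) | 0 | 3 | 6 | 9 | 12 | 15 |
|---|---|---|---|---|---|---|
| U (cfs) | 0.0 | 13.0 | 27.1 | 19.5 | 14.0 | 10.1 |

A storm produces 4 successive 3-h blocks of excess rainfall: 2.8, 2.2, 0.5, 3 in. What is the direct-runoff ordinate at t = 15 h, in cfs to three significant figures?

Q ≈ 150 cfs

By discrete convolution, Q_j = Σ (P_i / 1 in) · U_{j−i}.
At t = 15 h (j=5): Q = (2.8/1)·10.1 + (2.2/1)·14.0 + (0.5/1)·19.5 + (3/1)·27.1 = 150 cfs.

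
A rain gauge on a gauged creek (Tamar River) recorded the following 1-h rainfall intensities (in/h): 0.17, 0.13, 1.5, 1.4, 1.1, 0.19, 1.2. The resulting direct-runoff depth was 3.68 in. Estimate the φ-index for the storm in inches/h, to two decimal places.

Only the 4 blocks with intensity above φ contribute runoff: 1.5, 1.4, 1.1, 1.2 in/h.
Σ(I−φ)·Δt = d  ⇒  (1.5+1.4+1.1+1.2 − 4φ)·1 = 3.68
φ = (5.200 − 3.68/1) / 4 = 0.38 in/h.

φ ≈ 0.38 in/h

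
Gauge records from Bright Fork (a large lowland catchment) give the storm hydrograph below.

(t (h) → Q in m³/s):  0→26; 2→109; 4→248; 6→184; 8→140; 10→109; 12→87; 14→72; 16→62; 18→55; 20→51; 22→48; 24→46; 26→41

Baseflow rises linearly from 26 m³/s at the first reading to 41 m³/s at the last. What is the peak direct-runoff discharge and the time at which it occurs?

Subtracting baseflow gives direct-runoff ordinates: 0.00, 81.85, 219.69, 154.54, 109.38, 77.23, 54.08, 37.92, 26.77, 18.62, 13.46, 9.31, 6.15, 0.00 m³/s.
The maximum is 219.69 m³/s, occurring at the reading for t = 4 h.

Q_p = 219.69 m³/s at t = 4 h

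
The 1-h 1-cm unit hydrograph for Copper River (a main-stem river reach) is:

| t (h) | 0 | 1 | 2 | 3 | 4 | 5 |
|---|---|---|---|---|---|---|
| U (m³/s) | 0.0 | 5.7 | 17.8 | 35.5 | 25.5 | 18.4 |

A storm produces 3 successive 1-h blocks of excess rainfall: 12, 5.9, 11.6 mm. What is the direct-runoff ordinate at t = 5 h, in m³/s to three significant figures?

By discrete convolution, Q_j = Σ (P_i / 10 mm) · U_{j−i}.
At t = 5 h (j=5): Q = (12/10)·18.4 + (5.9/10)·25.5 + (11.6/10)·35.5 = 78.3 m³/s.

Q ≈ 78.3 m³/s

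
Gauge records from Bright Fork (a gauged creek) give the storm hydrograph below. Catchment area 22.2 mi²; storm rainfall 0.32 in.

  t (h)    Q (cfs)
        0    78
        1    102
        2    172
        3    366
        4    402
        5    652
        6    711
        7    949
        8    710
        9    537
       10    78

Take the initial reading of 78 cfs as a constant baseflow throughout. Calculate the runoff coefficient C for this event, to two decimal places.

ΣQ_DR = 3899 cfs; V = ΣQ_DR·Δt = 1.404 × 10^7 ft³.
Runoff depth d = V / A = 0.2722 in.
C = d / P = 0.2722 / 0.32 = 0.85.

C ≈ 0.85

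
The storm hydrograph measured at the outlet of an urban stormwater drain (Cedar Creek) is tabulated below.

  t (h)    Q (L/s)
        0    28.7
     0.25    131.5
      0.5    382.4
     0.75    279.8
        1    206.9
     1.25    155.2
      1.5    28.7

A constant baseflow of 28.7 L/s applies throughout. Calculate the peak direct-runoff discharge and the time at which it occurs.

Subtracting baseflow gives direct-runoff ordinates: 0.0, 102.8, 353.7, 251.1, 178.2, 126.5, 0.0 L/s.
The maximum is 353.7 L/s, occurring at the reading for t = 0.5 h.

Q_p = 353.7 L/s at t = 0.5 h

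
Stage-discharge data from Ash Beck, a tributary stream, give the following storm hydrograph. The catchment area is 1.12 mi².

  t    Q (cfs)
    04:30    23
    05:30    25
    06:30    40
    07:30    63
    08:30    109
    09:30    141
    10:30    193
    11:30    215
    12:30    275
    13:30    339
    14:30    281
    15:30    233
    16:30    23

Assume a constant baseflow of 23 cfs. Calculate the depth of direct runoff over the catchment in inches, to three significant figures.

d ≈ 2.30 in

Direct runoff: 0.0, 2.0, 17.0, 40.0, 86.0, 118.0, 170.0, 192.0, 252.0, 316.0, 258.0, 210.0, 0.0 cfs; ΣQ_DR = 1661 cfs.
V = ΣQ_DR · Δt = 1661 × 3600 s = 5.980 × 10^6 ft³.
Over A = 1.12 mi², depth = V / A = 2.30 in.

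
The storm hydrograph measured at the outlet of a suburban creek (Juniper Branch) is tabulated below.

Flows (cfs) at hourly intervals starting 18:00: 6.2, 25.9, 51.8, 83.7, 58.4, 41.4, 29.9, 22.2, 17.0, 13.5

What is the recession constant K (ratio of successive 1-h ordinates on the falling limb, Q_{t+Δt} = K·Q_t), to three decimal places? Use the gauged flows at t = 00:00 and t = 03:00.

K ≈ 0.767

Using the recession-limb readings at t = 00:00 and t = 03:00: Q falls from 29.9 to 13.5 cfs over 3 intervals.
K = (Q₂/Q₁)^(1/3) = (13.5/29.9)^(1/3) = 0.767.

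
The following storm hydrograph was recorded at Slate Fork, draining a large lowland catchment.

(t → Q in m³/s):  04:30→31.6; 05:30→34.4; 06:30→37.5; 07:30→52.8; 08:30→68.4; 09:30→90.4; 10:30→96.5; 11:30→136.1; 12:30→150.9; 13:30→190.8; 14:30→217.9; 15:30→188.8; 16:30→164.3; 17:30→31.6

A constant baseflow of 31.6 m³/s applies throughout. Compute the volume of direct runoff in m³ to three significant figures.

Direct-runoff ordinates (Q − Q_b): 0.0, 2.8, 5.9, 21.2, 36.8, 58.8, 64.9, 104.5, 119.3, 159.2, 186.3, 157.2, 132.7, 0.0 m³/s.
ΣQ_DR = 1050 m³/s.
With Δt = 1 h = 3600 s, V = ΣQ_DR · Δt = 1050 × 3600 = 3.78 × 10^6 m³.

V ≈ 3.78 × 10^6 m³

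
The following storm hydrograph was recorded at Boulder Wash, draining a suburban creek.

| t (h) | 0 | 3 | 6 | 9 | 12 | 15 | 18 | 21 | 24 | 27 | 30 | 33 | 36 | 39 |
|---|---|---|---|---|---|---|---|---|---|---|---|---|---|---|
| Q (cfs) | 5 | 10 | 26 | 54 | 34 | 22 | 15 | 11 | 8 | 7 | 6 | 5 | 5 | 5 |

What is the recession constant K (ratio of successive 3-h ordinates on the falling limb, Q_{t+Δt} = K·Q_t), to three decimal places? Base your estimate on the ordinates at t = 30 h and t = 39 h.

K ≈ 0.941

Using the recession-limb readings at t = 30 h and t = 39 h: Q falls from 6 to 5 cfs over 3 intervals.
K = (Q₂/Q₁)^(1/3) = (5/6)^(1/3) = 0.941.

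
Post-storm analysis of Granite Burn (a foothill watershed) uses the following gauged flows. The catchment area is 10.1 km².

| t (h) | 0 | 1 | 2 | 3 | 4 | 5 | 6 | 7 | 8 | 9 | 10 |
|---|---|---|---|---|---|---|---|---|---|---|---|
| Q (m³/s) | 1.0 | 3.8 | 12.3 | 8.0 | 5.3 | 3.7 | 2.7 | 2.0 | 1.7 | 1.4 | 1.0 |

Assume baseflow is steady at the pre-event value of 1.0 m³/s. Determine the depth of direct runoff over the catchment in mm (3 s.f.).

Direct runoff: 0.0, 2.8, 11.3, 7.0, 4.3, 2.7, 1.7, 1.0, 0.7, 0.4, 0.0 m³/s; ΣQ_DR = 31.90 m³/s.
V = ΣQ_DR · Δt = 31.90 × 3600 s = 1.148 × 10^5 m³.
Over A = 10.1 km², depth = V / A = 11.4 mm.

d ≈ 11.4 mm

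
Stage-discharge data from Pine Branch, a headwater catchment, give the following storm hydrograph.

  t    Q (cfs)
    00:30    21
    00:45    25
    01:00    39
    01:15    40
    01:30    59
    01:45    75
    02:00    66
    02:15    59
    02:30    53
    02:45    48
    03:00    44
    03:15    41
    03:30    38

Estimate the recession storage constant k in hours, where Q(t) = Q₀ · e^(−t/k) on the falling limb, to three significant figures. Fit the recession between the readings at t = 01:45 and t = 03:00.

On the falling limb, Q drops from 75 to 44 cfs between t = 01:45 and t = 03:00 (Δt = 1.25 h).
k = −Δt / ln(Q₂/Q₁) = −1.25 / ln(44/75) = 2.34 h.

k ≈ 2.34 h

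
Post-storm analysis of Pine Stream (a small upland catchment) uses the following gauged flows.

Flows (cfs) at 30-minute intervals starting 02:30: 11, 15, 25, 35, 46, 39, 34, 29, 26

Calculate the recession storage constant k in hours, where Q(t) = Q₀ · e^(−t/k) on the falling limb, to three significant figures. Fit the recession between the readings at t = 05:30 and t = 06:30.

On the falling limb, Q drops from 34 to 26 cfs between t = 05:30 and t = 06:30 (Δt = 1 h).
k = −Δt / ln(Q₂/Q₁) = −1 / ln(26/34) = 3.73 h.

k ≈ 3.73 h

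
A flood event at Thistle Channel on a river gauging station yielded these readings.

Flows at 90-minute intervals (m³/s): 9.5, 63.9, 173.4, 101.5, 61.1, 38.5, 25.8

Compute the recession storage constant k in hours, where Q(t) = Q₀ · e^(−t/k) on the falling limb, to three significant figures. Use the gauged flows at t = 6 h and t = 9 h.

k ≈ 3.48 h

On the falling limb, Q drops from 61.1 to 25.8 m³/s between t = 6 h and t = 9 h (Δt = 3 h).
k = −Δt / ln(Q₂/Q₁) = −3 / ln(25.8/61.1) = 3.48 h.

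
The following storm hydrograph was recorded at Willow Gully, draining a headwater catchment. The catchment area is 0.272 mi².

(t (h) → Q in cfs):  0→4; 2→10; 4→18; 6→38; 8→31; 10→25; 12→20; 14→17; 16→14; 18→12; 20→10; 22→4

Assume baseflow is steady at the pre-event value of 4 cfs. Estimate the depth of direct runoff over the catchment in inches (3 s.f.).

Direct runoff: 0.0, 6.0, 14.0, 34.0, 27.0, 21.0, 16.0, 13.0, 10.0, 8.0, 6.0, 0.0 cfs; ΣQ_DR = 155.0 cfs.
V = ΣQ_DR · Δt = 155.0 × 7200 s = 1.116 × 10^6 ft³.
Over A = 0.272 mi², depth = V / A = 1.77 in.

d ≈ 1.77 in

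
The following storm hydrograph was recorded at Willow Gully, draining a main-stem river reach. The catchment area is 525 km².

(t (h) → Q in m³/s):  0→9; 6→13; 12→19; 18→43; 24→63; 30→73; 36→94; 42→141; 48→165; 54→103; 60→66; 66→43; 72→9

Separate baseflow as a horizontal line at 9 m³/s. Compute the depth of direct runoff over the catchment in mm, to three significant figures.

Direct runoff: 0.0, 4.0, 10.0, 34.0, 54.0, 64.0, 85.0, 132.0, 156.0, 94.0, 57.0, 34.0, 0.0 m³/s; ΣQ_DR = 724.0 m³/s.
V = ΣQ_DR · Δt = 724.0 × 21600 s = 1.564 × 10^7 m³.
Over A = 525 km², depth = V / A = 29.8 mm.

d ≈ 29.8 mm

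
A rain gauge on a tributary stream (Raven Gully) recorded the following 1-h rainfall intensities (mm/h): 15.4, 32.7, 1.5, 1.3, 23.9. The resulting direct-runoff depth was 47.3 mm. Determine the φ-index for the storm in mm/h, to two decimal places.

φ ≈ 8.23 mm/h

Only the 3 blocks with intensity above φ contribute runoff: 15.4, 32.7, 23.9 mm/h.
Σ(I−φ)·Δt = d  ⇒  (15.4+32.7+23.9 − 3φ)·1 = 47.3
φ = (72.00 − 47.3/1) / 3 = 8.23 mm/h.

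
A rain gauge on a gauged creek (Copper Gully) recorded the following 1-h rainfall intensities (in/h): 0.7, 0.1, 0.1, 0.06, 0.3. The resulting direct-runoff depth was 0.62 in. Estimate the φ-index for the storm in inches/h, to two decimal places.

Only the 2 blocks with intensity above φ contribute runoff: 0.7, 0.3 in/h.
Σ(I−φ)·Δt = d  ⇒  (0.7+0.3 − 2φ)·1 = 0.62
φ = (1.000 − 0.62/1) / 2 = 0.19 in/h.

φ ≈ 0.19 in/h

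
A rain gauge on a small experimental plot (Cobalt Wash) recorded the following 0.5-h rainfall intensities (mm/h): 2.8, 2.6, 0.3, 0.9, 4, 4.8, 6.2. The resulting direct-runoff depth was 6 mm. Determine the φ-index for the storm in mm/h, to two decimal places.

Only the 5 blocks with intensity above φ contribute runoff: 2.8, 2.6, 4, 4.8, 6.2 mm/h.
Σ(I−φ)·Δt = d  ⇒  (2.8+2.6+4+4.8+6.2 − 5φ)·0.5 = 6
φ = (20.40 − 6/0.5) / 5 = 1.68 mm/h.

φ ≈ 1.68 mm/h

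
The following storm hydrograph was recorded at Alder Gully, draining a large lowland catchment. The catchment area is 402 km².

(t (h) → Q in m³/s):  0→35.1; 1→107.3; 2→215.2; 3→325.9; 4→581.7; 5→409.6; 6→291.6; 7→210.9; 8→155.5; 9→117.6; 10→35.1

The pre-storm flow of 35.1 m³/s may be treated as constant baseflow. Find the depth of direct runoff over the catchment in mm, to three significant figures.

d ≈ 18.8 mm

Direct runoff: 0.0, 72.2, 180.1, 290.8, 546.6, 374.5, 256.5, 175.8, 120.4, 82.5, 0.0 m³/s; ΣQ_DR = 2099 m³/s.
V = ΣQ_DR · Δt = 2099 × 3600 s = 7.558 × 10^6 m³.
Over A = 402 km², depth = V / A = 18.8 mm.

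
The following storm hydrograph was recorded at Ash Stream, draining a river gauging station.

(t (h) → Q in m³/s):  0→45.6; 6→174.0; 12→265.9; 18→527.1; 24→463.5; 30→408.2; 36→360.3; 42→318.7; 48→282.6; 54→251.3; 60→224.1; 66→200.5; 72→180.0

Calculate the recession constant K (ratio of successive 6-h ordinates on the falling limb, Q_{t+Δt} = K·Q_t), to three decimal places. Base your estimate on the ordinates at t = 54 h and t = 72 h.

Using the recession-limb readings at t = 54 h and t = 72 h: Q falls from 251.3 to 180.0 m³/s over 3 intervals.
K = (Q₂/Q₁)^(1/3) = (180.0/251.3)^(1/3) = 0.895.

K ≈ 0.895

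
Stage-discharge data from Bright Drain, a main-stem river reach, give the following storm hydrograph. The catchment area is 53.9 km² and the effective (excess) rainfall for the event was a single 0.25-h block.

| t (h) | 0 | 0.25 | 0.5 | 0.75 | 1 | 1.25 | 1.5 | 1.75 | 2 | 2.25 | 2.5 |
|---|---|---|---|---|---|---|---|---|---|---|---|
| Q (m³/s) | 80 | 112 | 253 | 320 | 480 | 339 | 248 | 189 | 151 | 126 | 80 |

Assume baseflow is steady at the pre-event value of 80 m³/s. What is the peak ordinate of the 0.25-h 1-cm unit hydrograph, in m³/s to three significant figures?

U_p ≈ 160 m³/s

Direct runoff: 0.0, 32.0, 173.0, 240.0, 400.0, 259.0, 168.0, 109.0, 71.0, 46.0, 0.0 m³/s; ΣQ_DR = 1498 m³/s, peak = 400.0 m³/s.
Runoff depth d = ΣQ_DR·Δt / A = 1498 × 900 / (53.9 km²) = 25.01 mm.
The 1-cm UH is the DRH scaled by (10 mm)/d, so U_p = 400.0 × 10/25.01 = 160 m³/s.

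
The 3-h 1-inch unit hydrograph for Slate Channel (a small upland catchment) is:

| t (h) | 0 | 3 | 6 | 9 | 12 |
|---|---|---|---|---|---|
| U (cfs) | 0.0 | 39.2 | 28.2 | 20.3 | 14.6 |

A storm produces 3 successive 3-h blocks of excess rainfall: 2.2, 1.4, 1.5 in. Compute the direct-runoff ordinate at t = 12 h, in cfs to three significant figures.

Q ≈ 103 cfs

By discrete convolution, Q_j = Σ (P_i / 1 in) · U_{j−i}.
At t = 12 h (j=4): Q = (2.2/1)·14.6 + (1.4/1)·20.3 + (1.5/1)·28.2 = 103 cfs.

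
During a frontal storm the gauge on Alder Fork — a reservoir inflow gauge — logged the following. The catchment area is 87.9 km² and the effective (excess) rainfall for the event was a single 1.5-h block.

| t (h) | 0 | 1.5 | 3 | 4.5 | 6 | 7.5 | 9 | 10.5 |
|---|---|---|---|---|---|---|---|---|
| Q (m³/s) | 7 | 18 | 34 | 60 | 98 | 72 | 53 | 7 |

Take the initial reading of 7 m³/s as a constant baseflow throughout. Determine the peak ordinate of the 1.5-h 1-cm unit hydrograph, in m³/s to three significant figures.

U_p ≈ 50.6 m³/s

Direct runoff: 0.0, 11.0, 27.0, 53.0, 91.0, 65.0, 46.0, 0.0 m³/s; ΣQ_DR = 293.0 m³/s, peak = 91.0 m³/s.
Runoff depth d = ΣQ_DR·Δt / A = 293.0 × 5400 / (87.9 km²) = 18.00 mm.
The 1-cm UH is the DRH scaled by (10 mm)/d, so U_p = 91.0 × 10/18.00 = 50.6 m³/s.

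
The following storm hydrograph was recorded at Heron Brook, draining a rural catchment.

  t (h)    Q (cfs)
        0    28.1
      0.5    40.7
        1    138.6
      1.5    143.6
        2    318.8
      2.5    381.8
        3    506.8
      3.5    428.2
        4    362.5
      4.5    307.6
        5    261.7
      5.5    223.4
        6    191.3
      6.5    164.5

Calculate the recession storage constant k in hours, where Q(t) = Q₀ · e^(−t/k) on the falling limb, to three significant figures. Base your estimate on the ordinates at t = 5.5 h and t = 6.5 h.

k ≈ 3.27 h

On the falling limb, Q drops from 223.4 to 164.5 cfs between t = 5.5 h and t = 6.5 h (Δt = 1 h).
k = −Δt / ln(Q₂/Q₁) = −1 / ln(164.5/223.4) = 3.27 h.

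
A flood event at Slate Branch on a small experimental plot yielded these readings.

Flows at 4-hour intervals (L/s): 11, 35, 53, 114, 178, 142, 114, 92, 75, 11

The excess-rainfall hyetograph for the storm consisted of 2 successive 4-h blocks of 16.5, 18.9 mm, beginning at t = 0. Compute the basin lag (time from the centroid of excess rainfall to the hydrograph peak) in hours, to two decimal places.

t_L ≈ 11.86 h

Centroid of excess rainfall: t_c = Σ P_i·t̄_i / ΣP_i = 4.1356 h (block centres at 2, 6 h).
Hydrograph peak occurs at t = 16 h, so basin lag t_L = 16 − 4.1356 = 11.86 h.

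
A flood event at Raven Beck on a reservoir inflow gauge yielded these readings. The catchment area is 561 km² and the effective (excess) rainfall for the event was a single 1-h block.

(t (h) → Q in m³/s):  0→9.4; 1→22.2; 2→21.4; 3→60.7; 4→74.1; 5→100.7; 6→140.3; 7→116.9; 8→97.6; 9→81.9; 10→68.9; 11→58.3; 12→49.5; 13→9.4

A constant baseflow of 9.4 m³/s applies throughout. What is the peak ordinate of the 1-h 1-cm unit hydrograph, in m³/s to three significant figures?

U_p ≈ 262 m³/s

Direct runoff: 0.0, 12.8, 12.0, 51.3, 64.7, 91.3, 130.9, 107.5, 88.2, 72.5, 59.5, 48.9, 40.1, 0.0 m³/s; ΣQ_DR = 779.7 m³/s, peak = 130.9 m³/s.
Runoff depth d = ΣQ_DR·Δt / A = 779.7 × 3600 / (561 km²) = 5.003 mm.
The 1-cm UH is the DRH scaled by (10 mm)/d, so U_p = 130.9 × 10/5.003 = 262 m³/s.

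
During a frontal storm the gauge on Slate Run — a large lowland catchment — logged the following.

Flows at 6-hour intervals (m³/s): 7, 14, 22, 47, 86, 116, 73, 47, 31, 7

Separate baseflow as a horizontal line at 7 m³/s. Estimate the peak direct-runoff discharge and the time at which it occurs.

Subtracting baseflow gives direct-runoff ordinates: 0.0, 7.0, 15.0, 40.0, 79.0, 109.0, 66.0, 40.0, 24.0, 0.0 m³/s.
The maximum is 109.0 m³/s, occurring at the reading for t = 30 h.

Q_p = 109.0 m³/s at t = 30 h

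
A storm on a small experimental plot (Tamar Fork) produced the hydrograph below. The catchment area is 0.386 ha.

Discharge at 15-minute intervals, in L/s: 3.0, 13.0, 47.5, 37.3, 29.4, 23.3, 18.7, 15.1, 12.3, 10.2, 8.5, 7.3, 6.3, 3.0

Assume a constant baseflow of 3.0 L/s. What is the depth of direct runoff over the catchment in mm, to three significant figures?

Direct runoff: 0.0, 10.0, 44.5, 34.3, 26.4, 20.3, 15.7, 12.1, 9.3, 7.2, 5.5, 4.3, 3.3, 0.0 L/s; ΣQ_DR = 192.9 L/s.
V = ΣQ_DR · Δt = 192.9 × 900 s = 1.736 × 10^5 L.
Over A = 0.386 ha, depth = V / A = 45.0 mm.

d ≈ 45.0 mm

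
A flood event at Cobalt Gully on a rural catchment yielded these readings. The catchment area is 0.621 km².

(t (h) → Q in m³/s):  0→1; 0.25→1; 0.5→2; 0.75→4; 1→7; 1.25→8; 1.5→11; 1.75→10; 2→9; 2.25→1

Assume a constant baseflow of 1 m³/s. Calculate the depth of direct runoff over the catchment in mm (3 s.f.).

Direct runoff: 0.0, 0.0, 1.0, 3.0, 6.0, 7.0, 10.0, 9.0, 8.0, 0.0 m³/s; ΣQ_DR = 44.00 m³/s.
V = ΣQ_DR · Δt = 44.00 × 900 s = 39600 m³.
Over A = 0.621 km², depth = V / A = 63.8 mm.

d ≈ 63.8 mm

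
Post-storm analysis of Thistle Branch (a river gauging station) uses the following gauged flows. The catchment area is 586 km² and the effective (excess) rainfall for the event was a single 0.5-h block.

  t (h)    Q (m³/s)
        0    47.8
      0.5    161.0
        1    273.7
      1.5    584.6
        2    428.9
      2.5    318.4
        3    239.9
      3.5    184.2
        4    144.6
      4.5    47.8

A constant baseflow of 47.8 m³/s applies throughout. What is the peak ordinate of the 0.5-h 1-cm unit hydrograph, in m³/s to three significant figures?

Direct runoff: 0.0, 113.2, 225.9, 536.8, 381.1, 270.6, 192.1, 136.4, 96.8, 0.0 m³/s; ΣQ_DR = 1953 m³/s, peak = 536.8 m³/s.
Runoff depth d = ΣQ_DR·Δt / A = 1953 × 1800 / (586 km²) = 5.999 mm.
The 1-cm UH is the DRH scaled by (10 mm)/d, so U_p = 536.8 × 10/5.999 = 895 m³/s.

U_p ≈ 895 m³/s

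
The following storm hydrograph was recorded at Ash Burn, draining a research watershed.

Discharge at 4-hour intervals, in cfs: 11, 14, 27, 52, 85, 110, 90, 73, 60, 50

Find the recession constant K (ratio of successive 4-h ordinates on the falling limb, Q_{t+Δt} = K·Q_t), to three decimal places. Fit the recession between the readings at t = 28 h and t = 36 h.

K ≈ 0.828

Using the recession-limb readings at t = 28 h and t = 36 h: Q falls from 73 to 50 cfs over 2 intervals.
K = (Q₂/Q₁)^(1/2) = (50/73)^(1/2) = 0.828.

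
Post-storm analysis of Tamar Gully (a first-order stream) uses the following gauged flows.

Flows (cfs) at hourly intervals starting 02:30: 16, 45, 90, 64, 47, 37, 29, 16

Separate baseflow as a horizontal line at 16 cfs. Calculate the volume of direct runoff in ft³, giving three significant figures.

V ≈ 7.78 × 10^5 ft³

Direct-runoff ordinates (Q − Q_b): 0.0, 29.0, 74.0, 48.0, 31.0, 21.0, 13.0, 0.0 cfs.
ΣQ_DR = 216.0 cfs.
With Δt = 1 h = 3600 s, V = ΣQ_DR · Δt = 216.0 × 3600 = 7.78 × 10^5 ft³.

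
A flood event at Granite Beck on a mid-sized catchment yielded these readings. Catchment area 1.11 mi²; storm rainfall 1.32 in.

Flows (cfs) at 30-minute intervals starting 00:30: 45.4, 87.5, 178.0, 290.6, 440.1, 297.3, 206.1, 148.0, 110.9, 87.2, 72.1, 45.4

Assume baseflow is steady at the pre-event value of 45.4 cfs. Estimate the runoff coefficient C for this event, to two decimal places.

ΣQ_DR = 1464 cfs; V = ΣQ_DR·Δt = 2.635 × 10^6 ft³.
Runoff depth d = V / A = 1.022 in.
C = d / P = 1.022 / 1.32 = 0.77.

C ≈ 0.77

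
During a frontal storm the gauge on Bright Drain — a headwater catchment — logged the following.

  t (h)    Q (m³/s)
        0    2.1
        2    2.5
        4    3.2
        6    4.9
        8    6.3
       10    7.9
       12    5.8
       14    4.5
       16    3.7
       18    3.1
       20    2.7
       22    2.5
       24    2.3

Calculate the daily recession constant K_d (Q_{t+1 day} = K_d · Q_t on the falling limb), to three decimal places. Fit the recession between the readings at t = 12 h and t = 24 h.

K_d ≈ 0.157

Between t = 12 h and t = 24 h the flow falls from 5.8 to 2.3 m³/s over 6×2 h = 12 h.
Per-interval ratio K = (2.3/5.8)^(1/6) = 0.8571; K_d = K^(24/2) = 0.157.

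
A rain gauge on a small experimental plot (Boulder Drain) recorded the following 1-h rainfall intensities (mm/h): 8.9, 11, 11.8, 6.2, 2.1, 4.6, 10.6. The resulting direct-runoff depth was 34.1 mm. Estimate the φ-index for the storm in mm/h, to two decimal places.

Only the 6 blocks with intensity above φ contribute runoff: 8.9, 11, 11.8, 6.2, 4.6, 10.6 mm/h.
Σ(I−φ)·Δt = d  ⇒  (8.9+11+11.8+6.2+4.6+10.6 − 6φ)·1 = 34.1
φ = (53.10 − 34.1/1) / 6 = 3.17 mm/h.

φ ≈ 3.17 mm/h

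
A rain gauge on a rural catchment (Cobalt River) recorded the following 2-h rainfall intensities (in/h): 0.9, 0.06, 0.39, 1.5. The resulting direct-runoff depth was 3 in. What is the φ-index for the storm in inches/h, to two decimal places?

Only the 2 blocks with intensity above φ contribute runoff: 0.9, 1.5 in/h.
Σ(I−φ)·Δt = d  ⇒  (0.9+1.5 − 2φ)·2 = 3
φ = (2.400 − 3/2) / 2 = 0.45 in/h.

φ ≈ 0.45 in/h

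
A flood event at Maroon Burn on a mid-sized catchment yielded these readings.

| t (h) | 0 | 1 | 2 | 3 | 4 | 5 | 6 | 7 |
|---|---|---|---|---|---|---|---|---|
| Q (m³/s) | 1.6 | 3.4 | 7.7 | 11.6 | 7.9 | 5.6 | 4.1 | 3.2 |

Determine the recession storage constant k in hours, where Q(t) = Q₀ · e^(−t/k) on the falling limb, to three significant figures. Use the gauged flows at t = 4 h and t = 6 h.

On the falling limb, Q drops from 7.9 to 4.1 m³/s between t = 4 h and t = 6 h (Δt = 2 h).
k = −Δt / ln(Q₂/Q₁) = −2 / ln(4.1/7.9) = 3.05 h.

k ≈ 3.05 h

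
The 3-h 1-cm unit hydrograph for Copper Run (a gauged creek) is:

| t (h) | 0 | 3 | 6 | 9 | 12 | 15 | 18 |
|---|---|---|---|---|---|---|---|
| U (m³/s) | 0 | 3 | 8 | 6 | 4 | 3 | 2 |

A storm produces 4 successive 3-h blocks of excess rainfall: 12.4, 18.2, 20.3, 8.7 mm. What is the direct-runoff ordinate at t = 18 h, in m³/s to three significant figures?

Q ≈ 21.3 m³/s

By discrete convolution, Q_j = Σ (P_i / 10 mm) · U_{j−i}.
At t = 18 h (j=6): Q = (12.4/10)·2 + (18.2/10)·3 + (20.3/10)·4 + (8.7/10)·6 = 21.3 m³/s.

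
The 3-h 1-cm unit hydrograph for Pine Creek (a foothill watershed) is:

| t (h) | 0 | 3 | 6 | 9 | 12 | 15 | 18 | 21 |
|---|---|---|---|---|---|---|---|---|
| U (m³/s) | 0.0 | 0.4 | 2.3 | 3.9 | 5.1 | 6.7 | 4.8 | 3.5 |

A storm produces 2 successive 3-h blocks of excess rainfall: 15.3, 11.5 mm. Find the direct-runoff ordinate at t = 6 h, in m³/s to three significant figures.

By discrete convolution, Q_j = Σ (P_i / 10 mm) · U_{j−i}.
At t = 6 h (j=2): Q = (15.3/10)·2.3 + (11.5/10)·0.4 = 3.98 m³/s.

Q ≈ 3.98 m³/s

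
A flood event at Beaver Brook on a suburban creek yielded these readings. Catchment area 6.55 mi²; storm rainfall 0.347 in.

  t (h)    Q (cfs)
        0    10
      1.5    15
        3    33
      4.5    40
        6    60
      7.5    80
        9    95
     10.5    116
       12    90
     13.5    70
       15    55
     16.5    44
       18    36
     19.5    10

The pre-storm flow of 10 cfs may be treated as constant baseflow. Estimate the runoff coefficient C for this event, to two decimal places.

C ≈ 0.63

ΣQ_DR = 614.0 cfs; V = ΣQ_DR·Δt = 3.316 × 10^6 ft³.
Runoff depth d = V / A = 0.2179 in.
C = d / P = 0.2179 / 0.347 = 0.63.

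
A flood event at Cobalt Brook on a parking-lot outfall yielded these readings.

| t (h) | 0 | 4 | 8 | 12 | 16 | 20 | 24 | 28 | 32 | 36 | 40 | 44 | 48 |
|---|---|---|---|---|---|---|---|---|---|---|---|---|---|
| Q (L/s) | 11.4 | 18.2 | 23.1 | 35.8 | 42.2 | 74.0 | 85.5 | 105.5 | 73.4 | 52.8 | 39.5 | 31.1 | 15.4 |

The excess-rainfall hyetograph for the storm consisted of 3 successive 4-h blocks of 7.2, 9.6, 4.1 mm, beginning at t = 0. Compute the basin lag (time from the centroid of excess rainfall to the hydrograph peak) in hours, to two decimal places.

Centroid of excess rainfall: t_c = Σ P_i·t̄_i / ΣP_i = 5.4067 h (block centres at 2, 6, 10 h).
Hydrograph peak occurs at t = 28 h, so basin lag t_L = 28 − 5.4067 = 22.59 h.

t_L ≈ 22.59 h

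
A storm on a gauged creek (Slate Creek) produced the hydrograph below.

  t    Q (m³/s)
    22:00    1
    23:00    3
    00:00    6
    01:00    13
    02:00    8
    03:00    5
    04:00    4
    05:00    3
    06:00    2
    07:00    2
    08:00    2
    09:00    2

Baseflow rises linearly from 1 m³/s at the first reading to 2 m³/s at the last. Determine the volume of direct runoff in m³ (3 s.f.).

Direct-runoff ordinates (Q − Q_b): 0.00, 1.91, 4.82, 11.73, 6.64, 3.55, 2.45, 1.36, 0.27, 0.18, 0.09, 0.00 m³/s.
ΣQ_DR = 33.00 m³/s.
With Δt = 1 h = 3600 s, V = ΣQ_DR · Δt = 33.00 × 3600 = 1.19 × 10^5 m³.

V ≈ 1.19 × 10^5 m³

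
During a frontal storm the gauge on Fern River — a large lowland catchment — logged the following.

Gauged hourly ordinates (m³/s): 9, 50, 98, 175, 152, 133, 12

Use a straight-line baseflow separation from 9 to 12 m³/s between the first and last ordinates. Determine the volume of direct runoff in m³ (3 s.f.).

V ≈ 2.00 × 10^6 m³

Direct-runoff ordinates (Q − Q_b): 0.00, 40.50, 88.00, 164.50, 141.00, 121.50, 0.00 m³/s.
ΣQ_DR = 555.5 m³/s.
With Δt = 1 h = 3600 s, V = ΣQ_DR · Δt = 555.5 × 3600 = 2.00 × 10^6 m³.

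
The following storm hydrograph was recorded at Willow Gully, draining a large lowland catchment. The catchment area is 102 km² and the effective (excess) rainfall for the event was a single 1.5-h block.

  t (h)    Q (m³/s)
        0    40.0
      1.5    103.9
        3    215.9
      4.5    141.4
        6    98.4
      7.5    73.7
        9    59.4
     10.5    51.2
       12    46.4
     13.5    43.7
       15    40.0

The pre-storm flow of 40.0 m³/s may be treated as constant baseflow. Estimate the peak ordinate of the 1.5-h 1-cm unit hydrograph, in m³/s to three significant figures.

U_p ≈ 70.1 m³/s

Direct runoff: 0.0, 63.9, 175.9, 101.4, 58.4, 33.7, 19.4, 11.2, 6.4, 3.7, 0.0 m³/s; ΣQ_DR = 474.0 m³/s, peak = 175.9 m³/s.
Runoff depth d = ΣQ_DR·Δt / A = 474.0 × 5400 / (102 km²) = 25.09 mm.
The 1-cm UH is the DRH scaled by (10 mm)/d, so U_p = 175.9 × 10/25.09 = 70.1 m³/s.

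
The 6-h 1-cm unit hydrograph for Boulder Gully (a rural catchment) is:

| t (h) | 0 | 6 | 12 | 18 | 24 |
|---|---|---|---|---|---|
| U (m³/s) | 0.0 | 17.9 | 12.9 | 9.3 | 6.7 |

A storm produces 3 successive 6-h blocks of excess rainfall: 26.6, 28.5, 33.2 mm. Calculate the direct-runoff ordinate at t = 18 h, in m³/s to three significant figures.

Q ≈ 121 m³/s

By discrete convolution, Q_j = Σ (P_i / 10 mm) · U_{j−i}.
At t = 18 h (j=3): Q = (26.6/10)·9.3 + (28.5/10)·12.9 + (33.2/10)·17.9 = 121 m³/s.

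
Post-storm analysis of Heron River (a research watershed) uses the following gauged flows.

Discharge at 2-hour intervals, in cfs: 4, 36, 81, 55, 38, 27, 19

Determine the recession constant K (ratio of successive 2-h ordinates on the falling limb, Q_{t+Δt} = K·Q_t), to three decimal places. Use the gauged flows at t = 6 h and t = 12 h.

K ≈ 0.702

Using the recession-limb readings at t = 6 h and t = 12 h: Q falls from 55 to 19 cfs over 3 intervals.
K = (Q₂/Q₁)^(1/3) = (19/55)^(1/3) = 0.702.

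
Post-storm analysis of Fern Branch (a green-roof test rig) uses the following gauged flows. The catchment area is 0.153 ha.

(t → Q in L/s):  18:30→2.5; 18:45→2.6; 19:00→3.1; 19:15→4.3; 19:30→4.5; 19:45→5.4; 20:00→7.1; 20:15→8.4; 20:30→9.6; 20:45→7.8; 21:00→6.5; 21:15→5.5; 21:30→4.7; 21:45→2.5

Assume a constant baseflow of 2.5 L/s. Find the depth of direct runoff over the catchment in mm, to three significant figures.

Direct runoff: 0.0, 0.1, 0.6, 1.8, 2.0, 2.9, 4.6, 5.9, 7.1, 5.3, 4.0, 3.0, 2.2, 0.0 L/s; ΣQ_DR = 39.50 L/s.
V = ΣQ_DR · Δt = 39.50 × 900 s = 35550 L.
Over A = 0.153 ha, depth = V / A = 23.2 mm.

d ≈ 23.2 mm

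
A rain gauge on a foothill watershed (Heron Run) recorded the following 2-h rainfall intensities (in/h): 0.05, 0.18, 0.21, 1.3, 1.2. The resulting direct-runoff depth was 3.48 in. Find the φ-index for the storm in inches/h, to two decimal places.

φ ≈ 0.38 in/h

Only the 2 blocks with intensity above φ contribute runoff: 1.3, 1.2 in/h.
Σ(I−φ)·Δt = d  ⇒  (1.3+1.2 − 2φ)·2 = 3.48
φ = (2.500 − 3.48/2) / 2 = 0.38 in/h.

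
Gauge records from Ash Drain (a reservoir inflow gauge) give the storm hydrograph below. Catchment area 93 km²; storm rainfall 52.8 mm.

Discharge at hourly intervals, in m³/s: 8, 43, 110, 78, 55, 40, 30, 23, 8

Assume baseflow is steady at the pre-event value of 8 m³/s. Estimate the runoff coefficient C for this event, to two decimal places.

C ≈ 0.24

ΣQ_DR = 323.0 m³/s; V = ΣQ_DR·Δt = 1.163 × 10^6 m³.
Runoff depth d = V / A = 12.50 mm.
C = d / P = 12.50 / 52.8 = 0.24.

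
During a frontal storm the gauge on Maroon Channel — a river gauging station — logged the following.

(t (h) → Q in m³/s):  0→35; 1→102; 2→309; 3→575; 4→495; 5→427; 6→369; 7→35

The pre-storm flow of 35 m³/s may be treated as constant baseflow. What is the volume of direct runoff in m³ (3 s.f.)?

V ≈ 7.44 × 10^6 m³

Direct-runoff ordinates (Q − Q_b): 0.0, 67.0, 274.0, 540.0, 460.0, 392.0, 334.0, 0.0 m³/s.
ΣQ_DR = 2067 m³/s.
With Δt = 1 h = 3600 s, V = ΣQ_DR · Δt = 2067 × 3600 = 7.44 × 10^6 m³.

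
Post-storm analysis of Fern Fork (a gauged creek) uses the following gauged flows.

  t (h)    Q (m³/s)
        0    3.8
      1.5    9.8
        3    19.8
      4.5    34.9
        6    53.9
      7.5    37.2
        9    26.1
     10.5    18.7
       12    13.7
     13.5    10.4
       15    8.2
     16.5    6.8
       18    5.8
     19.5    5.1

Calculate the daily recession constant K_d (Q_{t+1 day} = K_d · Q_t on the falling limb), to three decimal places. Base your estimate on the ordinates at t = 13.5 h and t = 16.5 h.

Between t = 13.5 h and t = 16.5 h the flow falls from 10.4 to 6.8 m³/s over 2×1.5 h = 3 h.
Per-interval ratio K = (6.8/10.4)^(1/2) = 0.8086; K_d = K^(24/1.5) = 0.033.

K_d ≈ 0.033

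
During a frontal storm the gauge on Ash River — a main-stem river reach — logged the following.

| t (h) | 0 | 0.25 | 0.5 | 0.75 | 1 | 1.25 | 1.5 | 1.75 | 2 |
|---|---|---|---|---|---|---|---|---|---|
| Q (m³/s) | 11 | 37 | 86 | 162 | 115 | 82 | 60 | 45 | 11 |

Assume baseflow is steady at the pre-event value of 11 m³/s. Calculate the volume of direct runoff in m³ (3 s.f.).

V ≈ 4.59 × 10^5 m³

Direct-runoff ordinates (Q − Q_b): 0.0, 26.0, 75.0, 151.0, 104.0, 71.0, 49.0, 34.0, 0.0 m³/s.
ΣQ_DR = 510.0 m³/s.
With Δt = 0.25 h = 900 s, V = ΣQ_DR · Δt = 510.0 × 900 = 4.59 × 10^5 m³.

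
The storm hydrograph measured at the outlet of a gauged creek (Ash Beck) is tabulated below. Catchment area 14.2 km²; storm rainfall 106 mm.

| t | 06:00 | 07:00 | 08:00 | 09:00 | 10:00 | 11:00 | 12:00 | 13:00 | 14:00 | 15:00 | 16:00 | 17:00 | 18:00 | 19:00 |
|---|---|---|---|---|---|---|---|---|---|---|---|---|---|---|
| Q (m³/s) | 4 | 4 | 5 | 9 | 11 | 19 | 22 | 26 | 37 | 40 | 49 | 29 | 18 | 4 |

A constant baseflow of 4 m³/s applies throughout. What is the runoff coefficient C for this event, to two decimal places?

ΣQ_DR = 221.0 m³/s; V = ΣQ_DR·Δt = 7.956 × 10^5 m³.
Runoff depth d = V / A = 56.03 mm.
C = d / P = 56.03 / 106 = 0.53.

C ≈ 0.53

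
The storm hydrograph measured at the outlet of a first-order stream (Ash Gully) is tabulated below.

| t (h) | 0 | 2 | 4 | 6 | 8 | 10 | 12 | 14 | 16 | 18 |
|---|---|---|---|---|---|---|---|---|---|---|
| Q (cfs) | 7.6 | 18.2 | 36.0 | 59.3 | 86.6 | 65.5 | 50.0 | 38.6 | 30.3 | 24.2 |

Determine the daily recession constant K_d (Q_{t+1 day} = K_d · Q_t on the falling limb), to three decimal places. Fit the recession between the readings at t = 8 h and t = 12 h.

Between t = 8 h and t = 12 h the flow falls from 86.6 to 50.0 cfs over 2×2 h = 4 h.
Per-interval ratio K = (50.0/86.6)^(1/2) = 0.7598; K_d = K^(24/2) = 0.037.

K_d ≈ 0.037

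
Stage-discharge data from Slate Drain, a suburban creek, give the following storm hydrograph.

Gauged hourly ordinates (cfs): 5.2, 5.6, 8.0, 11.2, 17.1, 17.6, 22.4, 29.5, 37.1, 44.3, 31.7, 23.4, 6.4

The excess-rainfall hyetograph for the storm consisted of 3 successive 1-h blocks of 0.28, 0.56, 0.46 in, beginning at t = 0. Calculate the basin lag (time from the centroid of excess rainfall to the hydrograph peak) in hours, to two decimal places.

Centroid of excess rainfall: t_c = Σ P_i·t̄_i / ΣP_i = 1.6385 h (block centres at 0.5, 1.5, 2.5 h).
Hydrograph peak occurs at t = 9 h, so basin lag t_L = 9 − 1.6385 = 7.36 h.

t_L ≈ 7.36 h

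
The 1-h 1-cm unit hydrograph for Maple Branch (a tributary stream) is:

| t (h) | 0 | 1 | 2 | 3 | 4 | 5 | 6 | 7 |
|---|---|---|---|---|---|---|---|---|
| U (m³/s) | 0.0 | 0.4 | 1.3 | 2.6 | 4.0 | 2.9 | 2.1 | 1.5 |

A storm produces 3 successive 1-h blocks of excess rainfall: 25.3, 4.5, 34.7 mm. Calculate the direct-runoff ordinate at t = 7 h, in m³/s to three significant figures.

Q ≈ 14.8 m³/s

By discrete convolution, Q_j = Σ (P_i / 10 mm) · U_{j−i}.
At t = 7 h (j=7): Q = (25.3/10)·1.5 + (4.5/10)·2.1 + (34.7/10)·2.9 = 14.8 m³/s.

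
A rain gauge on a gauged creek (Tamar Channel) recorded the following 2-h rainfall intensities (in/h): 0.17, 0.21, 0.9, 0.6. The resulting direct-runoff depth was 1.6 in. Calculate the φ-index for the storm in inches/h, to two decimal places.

φ ≈ 0.35 in/h

Only the 2 blocks with intensity above φ contribute runoff: 0.9, 0.6 in/h.
Σ(I−φ)·Δt = d  ⇒  (0.9+0.6 − 2φ)·2 = 1.6
φ = (1.500 − 1.6/2) / 2 = 0.35 in/h.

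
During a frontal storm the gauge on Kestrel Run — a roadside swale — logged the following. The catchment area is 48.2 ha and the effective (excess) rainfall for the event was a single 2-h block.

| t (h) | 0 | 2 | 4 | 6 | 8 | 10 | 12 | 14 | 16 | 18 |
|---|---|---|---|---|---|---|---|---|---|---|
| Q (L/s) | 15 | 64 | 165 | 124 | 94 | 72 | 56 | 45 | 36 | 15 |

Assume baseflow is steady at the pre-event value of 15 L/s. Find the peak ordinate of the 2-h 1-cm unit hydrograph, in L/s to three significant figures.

U_p ≈ 187 L/s

Direct runoff: 0.0, 49.0, 150.0, 109.0, 79.0, 57.0, 41.0, 30.0, 21.0, 0.0 L/s; ΣQ_DR = 536.0 L/s, peak = 150.0 L/s.
Runoff depth d = ΣQ_DR·Δt / A = 536.0 × 7200 / (48.2 ha) = 8.007 mm.
The 1-cm UH is the DRH scaled by (10 mm)/d, so U_p = 150.0 × 10/8.007 = 187 L/s.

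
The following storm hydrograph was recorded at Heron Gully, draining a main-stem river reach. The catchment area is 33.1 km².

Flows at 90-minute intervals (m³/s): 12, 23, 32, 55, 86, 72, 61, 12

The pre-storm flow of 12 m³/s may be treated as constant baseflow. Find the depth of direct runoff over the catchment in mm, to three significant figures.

Direct runoff: 0.0, 11.0, 20.0, 43.0, 74.0, 60.0, 49.0, 0.0 m³/s; ΣQ_DR = 257.0 m³/s.
V = ΣQ_DR · Δt = 257.0 × 5400 s = 1.388 × 10^6 m³.
Over A = 33.1 km², depth = V / A = 41.9 mm.

d ≈ 41.9 mm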